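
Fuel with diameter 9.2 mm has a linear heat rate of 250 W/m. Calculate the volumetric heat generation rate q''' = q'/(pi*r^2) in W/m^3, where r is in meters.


r = D / 2 / 1000 = 9.2 / 2 / 1000 = 0.0046 m
q''' = q' / (pi * r^2)
q''' = 250 / (pi * 0.0046^2)
q''' = 3.7608e+06 W/m^3

3.7608e+06


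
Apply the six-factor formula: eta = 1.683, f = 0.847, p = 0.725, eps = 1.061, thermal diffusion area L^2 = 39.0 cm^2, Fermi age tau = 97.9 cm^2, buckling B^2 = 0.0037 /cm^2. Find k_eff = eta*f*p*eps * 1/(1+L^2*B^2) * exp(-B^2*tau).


k_inf = eta*f*p*eps = 1.683*0.847*0.725*1.061 = 1.096531
P_TNL = 1/(1 + L^2*B^2) = 1/(1 + 39.0*0.0037) = 0.8738967
P_FNL = exp(-B^2*tau) = exp(-0.0037*97.9) = 0.6961222
k_eff = k_inf * P_TNL * P_FNL = 1.096531 * 0.8738967 * 0.6961222
k_eff = 0.66706

0.66706


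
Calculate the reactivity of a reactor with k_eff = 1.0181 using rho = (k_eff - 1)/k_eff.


rho = (k_eff - 1) / k_eff
rho = (1.0181 - 1) / 1.0181
rho = 0.017778

0.017778


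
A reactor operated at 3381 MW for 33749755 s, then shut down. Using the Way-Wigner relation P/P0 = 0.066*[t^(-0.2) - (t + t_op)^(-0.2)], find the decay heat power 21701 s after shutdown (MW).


P/P0 = 0.066 * [t^(-0.2) - (t + t_op)^(-0.2)]
P/P0 = 0.066 * [21701^(-0.2) - (21701 + 33749755)^(-0.2)]
P/P0 = 0.066 * [0.1357388 - 0.03120973] = 0.006898919
P = 3381 * 0.006898919 = 23.325 MW

23.325


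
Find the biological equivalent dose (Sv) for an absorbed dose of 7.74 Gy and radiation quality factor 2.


H = D * Q
H = 7.74 * 2
H = 15.480 Sv

15.480


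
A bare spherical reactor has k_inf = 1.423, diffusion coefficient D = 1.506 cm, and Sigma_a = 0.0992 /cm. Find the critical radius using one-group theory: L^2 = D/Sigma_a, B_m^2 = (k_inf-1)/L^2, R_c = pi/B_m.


L^2 = D / Sigma_a = 1.506 / 0.0992 = 15.18145 cm^2
B_m^2 = (k_inf - 1) / L^2 = (1.423 - 1) / 15.18145 = 0.02786295 /cm^2
For a bare sphere: B_g = pi/R, so R_c = pi / sqrt(B_m^2)
R_c = pi / sqrt(0.02786295) = 18.821 cm

18.821


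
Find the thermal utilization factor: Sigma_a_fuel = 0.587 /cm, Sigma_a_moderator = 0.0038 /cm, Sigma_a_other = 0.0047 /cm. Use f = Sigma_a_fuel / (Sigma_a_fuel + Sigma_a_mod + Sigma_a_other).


f = Sigma_a_fuel / (Sigma_a_fuel + Sigma_a_mod + Sigma_a_other)
f = 0.587 / (0.587 + 0.0038 + 0.0047)
f = 0.98573

0.98573


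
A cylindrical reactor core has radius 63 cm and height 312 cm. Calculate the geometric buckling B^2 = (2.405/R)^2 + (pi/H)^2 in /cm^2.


B^2 = (2.405/R)^2 + (pi/H)^2
B^2 = (2.405/63)^2 + (pi/312)^2
B^2 = 0.0015587 /cm^2

0.0015587


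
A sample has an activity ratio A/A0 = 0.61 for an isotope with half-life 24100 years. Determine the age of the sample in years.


lambda = ln(2) / t_half = ln(2) / 24100 = 2.876129e-05 /yr
t = -ln(A/A0) / lambda
t = -ln(0.61) / 2.876129e-05
t = 17186 yr

17186


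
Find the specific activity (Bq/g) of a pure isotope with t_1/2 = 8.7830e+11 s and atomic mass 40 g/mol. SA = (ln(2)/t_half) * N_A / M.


lambda = ln(2) / t_half = ln(2) / 8.7830e+11 = 7.891918e-13 /s
SA = lambda * N_A / M
SA = 7.891918e-13 * 6.022e23 / 40
SA = 1.1881e+10 Bq/g

1.1881e+10


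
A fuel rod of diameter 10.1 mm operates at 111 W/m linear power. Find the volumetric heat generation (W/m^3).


r = D / 2 / 1000 = 10.1 / 2 / 1000 = 0.00505 m
q''' = q' / (pi * r^2)
q''' = 111 / (pi * 0.00505^2)
q''' = 1.3854e+06 W/m^3

1.3854e+06


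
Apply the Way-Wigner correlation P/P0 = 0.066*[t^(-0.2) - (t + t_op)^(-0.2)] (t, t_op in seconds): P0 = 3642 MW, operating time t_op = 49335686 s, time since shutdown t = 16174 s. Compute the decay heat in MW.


P/P0 = 0.066 * [t^(-0.2) - (t + t_op)^(-0.2)]
P/P0 = 0.066 * [16174^(-0.2) - (16174 + 49335686)^(-0.2)]
P/P0 = 0.066 * [0.1439582 - 0.02892939] = 0.007591901
P = 3642 * 0.007591901 = 27.650 MW

27.650


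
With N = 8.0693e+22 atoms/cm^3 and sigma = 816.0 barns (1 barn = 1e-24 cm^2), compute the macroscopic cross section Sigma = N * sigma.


Sigma = N * sigma_barns * 1e-24
Sigma = 8.0693e+22 * 816.0 * 1e-24
Sigma = 65.845 /cm

65.845


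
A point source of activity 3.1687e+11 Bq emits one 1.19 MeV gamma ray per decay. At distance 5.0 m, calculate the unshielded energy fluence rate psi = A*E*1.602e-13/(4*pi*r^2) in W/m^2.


psi = A * E * 1.602e-13 / (4*pi*r^2)
psi = 3.1687e+11 * 1.19 * 1.602e-13 / (4*pi*5.0^2)
psi = 1.9228e-04 W/m^2

1.9228e-04


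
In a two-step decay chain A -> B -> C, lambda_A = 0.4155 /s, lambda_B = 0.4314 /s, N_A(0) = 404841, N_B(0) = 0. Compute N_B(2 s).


N_B(t) = lambda_A * N_A0 / (lambda_B - lambda_A) * [exp(-lambda_A*t) - exp(-lambda_B*t)]
exp(-0.4155*2) = 0.4356135; exp(-0.4314*2) = 0.4219789
N_B = 0.4155 * 404841 / (0.4314 - 0.4155) * (0.4356135 - 0.4219789)
N_B = 144245

144245


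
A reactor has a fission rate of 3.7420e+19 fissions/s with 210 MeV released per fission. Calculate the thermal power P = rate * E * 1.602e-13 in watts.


P = fission_rate * E_MeV * 1.602e-13
P = 3.7420e+19 * 210 * 1.602e-13
P = 1.2589e+09 W

1.2589e+09


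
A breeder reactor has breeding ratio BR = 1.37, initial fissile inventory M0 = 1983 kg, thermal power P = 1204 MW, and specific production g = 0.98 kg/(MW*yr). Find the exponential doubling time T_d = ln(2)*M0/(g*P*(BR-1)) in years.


Breeding gain G = BR - 1 = 1.37 - 1 = 0.37
Fissile production rate = g * P * G = 0.98 * 1204 * 0.37 = 436.5704 kg/yr
T_d = ln(2) * M0 / (g * P * G)
T_d = ln(2) * 1983 / 436.5704 = 3.1484 yr

3.1484


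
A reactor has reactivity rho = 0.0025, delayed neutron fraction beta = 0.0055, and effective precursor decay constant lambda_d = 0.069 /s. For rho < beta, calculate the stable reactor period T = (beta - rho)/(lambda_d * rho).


T = (beta - rho) / (lambda_d * rho)
T = (0.0055 - 0.0025) / (0.069 * 0.0025)
T = 17.391 s

17.391


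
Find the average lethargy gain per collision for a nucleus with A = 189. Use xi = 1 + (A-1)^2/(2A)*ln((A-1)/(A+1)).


xi = 1 + (A-1)^2/(2A) * ln((A-1)/(A+1))
xi = 1 + (189-1)^2/(2*189) * ln((189-1)/(189 +1))
xi = 0.010545

0.010545


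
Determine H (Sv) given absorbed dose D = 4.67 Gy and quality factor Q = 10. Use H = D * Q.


H = D * Q
H = 4.67 * 10
H = 46.700 Sv

46.700


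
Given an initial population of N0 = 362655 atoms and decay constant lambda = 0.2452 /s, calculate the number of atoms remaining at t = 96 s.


N = N0 * exp(-lambda * t)
N = 362655 * exp(-0.2452 * 96)
N = 2.1704e-05

2.1704e-05


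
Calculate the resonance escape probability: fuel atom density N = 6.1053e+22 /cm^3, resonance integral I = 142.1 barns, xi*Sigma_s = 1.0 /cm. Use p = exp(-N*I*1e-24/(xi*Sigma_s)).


p = exp(-N * I * 1e-24 / (xi*Sigma_s))
p = exp(-6.1053e+22 * 142.1 * 1e-24 / 1.0)
p = 1.7070e-04

1.7070e-04


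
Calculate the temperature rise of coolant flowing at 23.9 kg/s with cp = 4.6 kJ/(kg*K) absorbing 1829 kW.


dT = Q / (m_dot * cp)
dT = 1829 / (23.9 * 4.6)
dT = 16.636 C

16.636


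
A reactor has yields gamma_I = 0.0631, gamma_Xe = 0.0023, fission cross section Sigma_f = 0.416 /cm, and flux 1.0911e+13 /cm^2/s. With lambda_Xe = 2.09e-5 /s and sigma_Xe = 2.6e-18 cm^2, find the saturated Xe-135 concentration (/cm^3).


Xe_eq = (gamma_I + gamma_Xe) * Sigma_f * phi / (lambda_Xe + sigma_Xe * phi)
Numerator = (0.0631 + 0.0023) * 0.416 * 1.0911e+13 = 2.968490e+11
Denominator = 2.09e-5 + 2.6e-18 * 1.0911e+13 = 4.926860e-05
Xe_eq = 2.968490e+11 / 4.926860e-05 = 6.0251e+15 /cm^3

6.0251e+15


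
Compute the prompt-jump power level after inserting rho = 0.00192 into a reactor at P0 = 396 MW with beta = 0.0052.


P1/P0 = beta / (beta - rho)
P1/P0 = 0.0052 / (0.0052 - 0.00192) = 1.585366
P1 = 396 * 1.585366 = 627.80 MW

627.80


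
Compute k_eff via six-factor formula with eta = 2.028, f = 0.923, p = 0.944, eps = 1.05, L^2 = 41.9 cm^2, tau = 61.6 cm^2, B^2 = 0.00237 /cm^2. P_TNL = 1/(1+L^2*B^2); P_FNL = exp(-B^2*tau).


k_inf = eta*f*p*eps = 2.028*0.923*0.944*1.05 = 1.855372
P_TNL = 1/(1 + L^2*B^2) = 1/(1 + 41.9*0.00237) = 0.9096673
P_FNL = exp(-B^2*tau) = exp(-0.00237*61.6) = 0.8641646
k_eff = k_inf * P_TNL * P_FNL = 1.855372 * 0.9096673 * 0.8641646
k_eff = 1.4585

1.4585


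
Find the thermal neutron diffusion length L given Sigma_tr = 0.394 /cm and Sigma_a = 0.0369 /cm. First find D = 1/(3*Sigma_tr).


D = 1 / (3 * Sigma_tr) = 1 / (3 * 0.394) = 0.8460237 cm
L = sqrt(D / Sigma_a)
L = sqrt(0.8460237 / 0.0369)
L = 4.7883 cm

4.7883


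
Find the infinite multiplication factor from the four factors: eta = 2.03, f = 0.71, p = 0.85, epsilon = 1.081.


k_inf = eta * f * p * epsilon
k_inf = 2.03 * 0.71 * 0.85 * 1.081
k_inf = 1.3243

1.3243


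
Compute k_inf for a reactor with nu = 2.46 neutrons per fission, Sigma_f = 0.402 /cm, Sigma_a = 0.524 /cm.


k_inf = nu * Sigma_f / Sigma_a
k_inf = 2.46 * 0.402 / 0.524
k_inf = 1.8873

1.8873


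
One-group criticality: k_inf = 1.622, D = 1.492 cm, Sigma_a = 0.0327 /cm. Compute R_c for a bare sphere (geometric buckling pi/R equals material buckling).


L^2 = D / Sigma_a = 1.492 / 0.0327 = 45.62691 cm^2
B_m^2 = (k_inf - 1) / L^2 = (1.622 - 1) / 45.62691 = 0.01363231 /cm^2
For a bare sphere: B_g = pi/R, so R_c = pi / sqrt(B_m^2)
R_c = pi / sqrt(0.01363231) = 26.907 cm

26.907


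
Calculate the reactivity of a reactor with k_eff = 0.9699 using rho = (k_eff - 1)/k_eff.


rho = (k_eff - 1) / k_eff
rho = (0.9699 - 1) / 0.9699
rho = -0.031034

-0.031034


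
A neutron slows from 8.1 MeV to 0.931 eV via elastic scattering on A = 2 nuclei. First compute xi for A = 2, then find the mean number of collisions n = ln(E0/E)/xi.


xi = 1 + (A-1)^2/(2A)*ln((A-1)/(A+1)) = 0.7253469 (for A = 2)
n = ln(E0/E) / xi
n = ln(8.1e6 / 0.931) / 0.7253469
n = ln(8.700322e+06) / 0.7253469 = 22.029

22.029


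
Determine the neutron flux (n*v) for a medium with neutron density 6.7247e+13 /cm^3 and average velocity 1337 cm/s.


phi = n * v
phi = 6.7247e+13 * 1337
phi = 8.9909e+16 /cm^2/s

8.9909e+16


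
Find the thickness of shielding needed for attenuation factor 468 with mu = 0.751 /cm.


x = ln(factor) / mu
x = ln(468) / 0.751
x = 8.1870 cm

8.1870


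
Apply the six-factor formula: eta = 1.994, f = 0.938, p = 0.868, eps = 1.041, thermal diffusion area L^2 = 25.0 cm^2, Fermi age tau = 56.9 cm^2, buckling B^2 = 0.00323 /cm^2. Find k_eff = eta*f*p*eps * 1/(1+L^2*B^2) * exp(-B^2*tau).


k_inf = eta*f*p*eps = 1.994*0.938*0.868*1.041 = 1.690046
P_TNL = 1/(1 + L^2*B^2) = 1/(1 + 25.0*0.00323) = 0.9252834
P_FNL = exp(-B^2*tau) = exp(-0.00323*56.9) = 0.8321130
k_eff = k_inf * P_TNL * P_FNL = 1.690046 * 0.9252834 * 0.8321130
k_eff = 1.3012

1.3012


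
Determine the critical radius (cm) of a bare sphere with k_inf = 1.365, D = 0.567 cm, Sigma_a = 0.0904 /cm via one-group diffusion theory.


L^2 = D / Sigma_a = 0.567 / 0.0904 = 6.272124 cm^2
B_m^2 = (k_inf - 1) / L^2 = (1.365 - 1) / 6.272124 = 0.05819400 /cm^2
For a bare sphere: B_g = pi/R, so R_c = pi / sqrt(B_m^2)
R_c = pi / sqrt(0.05819400) = 13.023 cm

13.023


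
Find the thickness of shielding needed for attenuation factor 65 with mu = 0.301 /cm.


x = ln(factor) / mu
x = ln(65) / 0.301
x = 13.868 cm

13.868


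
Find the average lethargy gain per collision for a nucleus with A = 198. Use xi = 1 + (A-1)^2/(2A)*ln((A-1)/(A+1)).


xi = 1 + (A-1)^2/(2A) * ln((A-1)/(A+1))
xi = 1 + (198-1)^2/(2*198) * ln((198-1)/(198 +1))
xi = 0.010067

0.010067


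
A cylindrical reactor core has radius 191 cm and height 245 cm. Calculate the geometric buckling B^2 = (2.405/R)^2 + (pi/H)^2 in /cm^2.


B^2 = (2.405/R)^2 + (pi/H)^2
B^2 = (2.405/191)^2 + (pi/245)^2
B^2 = 3.2297e-04 /cm^2

3.2297e-04


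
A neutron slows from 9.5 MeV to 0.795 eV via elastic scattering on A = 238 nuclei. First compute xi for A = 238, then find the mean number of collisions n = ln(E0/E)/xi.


xi = 1 + (A-1)^2/(2A)*ln((A-1)/(A+1)) = 0.008379872 (for A = 238)
n = ln(E0/E) / xi
n = ln(9.5e6 / 0.795) / 0.008379872
n = ln(1.194969e+07) / 0.008379872 = 1944.7

1944.7


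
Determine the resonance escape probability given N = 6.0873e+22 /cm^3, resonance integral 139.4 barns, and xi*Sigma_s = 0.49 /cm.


p = exp(-N * I * 1e-24 / (xi*Sigma_s))
p = exp(-6.0873e+22 * 139.4 * 1e-24 / 0.49)
p = 3.0130e-08

3.0130e-08


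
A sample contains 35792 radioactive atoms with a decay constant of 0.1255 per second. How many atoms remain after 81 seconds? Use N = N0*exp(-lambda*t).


N = N0 * exp(-lambda * t)
N = 35792 * exp(-0.1255 * 81)
N = 1.3771

1.3771


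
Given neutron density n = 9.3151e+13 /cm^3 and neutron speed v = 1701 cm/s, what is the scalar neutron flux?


phi = n * v
phi = 9.3151e+13 * 1701
phi = 1.5845e+17 /cm^2/s

1.5845e+17


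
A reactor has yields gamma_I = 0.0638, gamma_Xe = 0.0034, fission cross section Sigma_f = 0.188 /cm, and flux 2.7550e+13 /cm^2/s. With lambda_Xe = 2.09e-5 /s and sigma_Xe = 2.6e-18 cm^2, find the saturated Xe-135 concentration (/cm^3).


Xe_eq = (gamma_I + gamma_Xe) * Sigma_f * phi / (lambda_Xe + sigma_Xe * phi)
Numerator = (0.0638 + 0.0034) * 0.188 * 2.7550e+13 = 3.480557e+11
Denominator = 2.09e-5 + 2.6e-18 * 2.7550e+13 = 9.253000e-05
Xe_eq = 3.480557e+11 / 9.253000e-05 = 3.7615e+15 /cm^3

3.7615e+15


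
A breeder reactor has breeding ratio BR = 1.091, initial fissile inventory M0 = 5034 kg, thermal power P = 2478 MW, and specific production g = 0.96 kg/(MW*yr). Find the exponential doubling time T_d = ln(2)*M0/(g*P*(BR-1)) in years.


Breeding gain G = BR - 1 = 1.091 - 1 = 0.091
Fissile production rate = g * P * G = 0.96 * 2478 * 0.091 = 216.47808 kg/yr
T_d = ln(2) * M0 / (g * P * G)
T_d = ln(2) * 5034 / 216.47808 = 16.119 yr

16.119


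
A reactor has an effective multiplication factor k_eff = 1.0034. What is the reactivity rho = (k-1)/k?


rho = (k_eff - 1) / k_eff
rho = (1.0034 - 1) / 1.0034
rho = 0.0033885

0.0033885


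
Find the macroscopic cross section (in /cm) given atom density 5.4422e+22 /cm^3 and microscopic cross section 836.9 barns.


Sigma = N * sigma_barns * 1e-24
Sigma = 5.4422e+22 * 836.9 * 1e-24
Sigma = 45.546 /cm

45.546


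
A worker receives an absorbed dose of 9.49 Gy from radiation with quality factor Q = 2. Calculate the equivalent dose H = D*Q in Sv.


H = D * Q
H = 9.49 * 2
H = 18.980 Sv

18.980


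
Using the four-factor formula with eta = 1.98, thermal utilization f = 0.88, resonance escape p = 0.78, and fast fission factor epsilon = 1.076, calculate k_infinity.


k_inf = eta * f * p * epsilon
k_inf = 1.98 * 0.88 * 0.78 * 1.076
k_inf = 1.4624

1.4624


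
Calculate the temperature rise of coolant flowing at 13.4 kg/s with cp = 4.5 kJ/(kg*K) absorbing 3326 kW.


dT = Q / (m_dot * cp)
dT = 3326 / (13.4 * 4.5)
dT = 55.158 C

55.158


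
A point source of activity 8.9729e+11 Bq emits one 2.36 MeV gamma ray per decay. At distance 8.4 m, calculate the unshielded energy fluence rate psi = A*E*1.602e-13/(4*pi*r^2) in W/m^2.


psi = A * E * 1.602e-13 / (4*pi*r^2)
psi = 8.9729e+11 * 2.36 * 1.602e-13 / (4*pi*8.4^2)
psi = 3.8259e-04 W/m^2

3.8259e-04


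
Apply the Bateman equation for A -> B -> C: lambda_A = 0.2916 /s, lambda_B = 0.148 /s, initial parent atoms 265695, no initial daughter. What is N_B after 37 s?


N_B(t) = lambda_A * N_A0 / (lambda_B - lambda_A) * [exp(-lambda_A*t) - exp(-lambda_B*t)]
exp(-0.2916*37) = 2.062101e-05; exp(-0.148*37) = 0.004186040
N_B = 0.2916 * 265695 / (0.148 - 0.2916) * (2.062101e-05 - 0.004186040)
N_B = 2247.4

2247.4


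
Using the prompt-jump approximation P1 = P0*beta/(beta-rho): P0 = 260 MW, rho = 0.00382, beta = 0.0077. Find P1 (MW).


P1/P0 = beta / (beta - rho)
P1/P0 = 0.0077 / (0.0077 - 0.00382) = 1.984536
P1 = 260 * 1.984536 = 515.98 MW

515.98


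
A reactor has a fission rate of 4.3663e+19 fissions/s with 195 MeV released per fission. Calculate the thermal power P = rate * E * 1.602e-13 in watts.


P = fission_rate * E_MeV * 1.602e-13
P = 4.3663e+19 * 195 * 1.602e-13
P = 1.3640e+09 W

1.3640e+09


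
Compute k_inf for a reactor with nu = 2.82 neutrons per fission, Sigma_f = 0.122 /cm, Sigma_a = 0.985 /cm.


k_inf = nu * Sigma_f / Sigma_a
k_inf = 2.82 * 0.122 / 0.985
k_inf = 0.34928

0.34928


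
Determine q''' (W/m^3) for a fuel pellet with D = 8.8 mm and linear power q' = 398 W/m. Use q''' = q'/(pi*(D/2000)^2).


r = D / 2 / 1000 = 8.8 / 2 / 1000 = 0.0044 m
q''' = q' / (pi * r^2)
q''' = 398 / (pi * 0.0044^2)
q''' = 6.5438e+06 W/m^3

6.5438e+06


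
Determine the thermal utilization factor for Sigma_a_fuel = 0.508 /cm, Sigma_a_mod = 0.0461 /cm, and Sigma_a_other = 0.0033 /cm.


f = Sigma_a_fuel / (Sigma_a_fuel + Sigma_a_mod + Sigma_a_other)
f = 0.508 / (0.508 + 0.0461 + 0.0033)
f = 0.91137

0.91137


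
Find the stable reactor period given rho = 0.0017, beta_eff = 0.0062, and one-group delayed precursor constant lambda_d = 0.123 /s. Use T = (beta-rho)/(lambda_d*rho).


T = (beta - rho) / (lambda_d * rho)
T = (0.0062 - 0.0017) / (0.123 * 0.0017)
T = 21.521 s

21.521


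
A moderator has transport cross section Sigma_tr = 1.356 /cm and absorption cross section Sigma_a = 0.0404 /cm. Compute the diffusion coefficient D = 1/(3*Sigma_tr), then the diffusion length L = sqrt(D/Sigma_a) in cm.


D = 1 / (3 * Sigma_tr) = 1 / (3 * 1.356) = 0.2458210 cm
L = sqrt(D / Sigma_a)
L = sqrt(0.2458210 / 0.0404)
L = 2.4667 cm

2.4667


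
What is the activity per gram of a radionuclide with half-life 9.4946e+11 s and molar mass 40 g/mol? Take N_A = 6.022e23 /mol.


lambda = ln(2) / t_half = ln(2) / 9.4946e+11 = 7.300436e-13 /s
SA = lambda * N_A / M
SA = 7.300436e-13 * 6.022e23 / 40
SA = 1.0991e+10 Bq/g

1.0991e+10


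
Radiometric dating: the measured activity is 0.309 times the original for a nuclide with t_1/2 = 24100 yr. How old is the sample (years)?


lambda = ln(2) / t_half = ln(2) / 24100 = 2.876129e-05 /yr
t = -ln(A/A0) / lambda
t = -ln(0.309) / 2.876129e-05
t = 40833 yr

40833


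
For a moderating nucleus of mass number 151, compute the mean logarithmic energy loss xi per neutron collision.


xi = 1 + (A-1)^2/(2A) * ln((A-1)/(A+1))
xi = 1 + (151-1)^2/(2*151) * ln((151-1)/(151 +1))
xi = 0.013187

0.013187


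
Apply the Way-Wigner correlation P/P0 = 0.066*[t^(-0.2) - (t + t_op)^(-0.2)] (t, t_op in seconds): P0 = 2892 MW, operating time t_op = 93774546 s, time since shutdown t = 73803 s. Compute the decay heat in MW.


P/P0 = 0.066 * [t^(-0.2) - (t + t_op)^(-0.2)]
P/P0 = 0.066 * [73803^(-0.2) - (73803 + 93774546)^(-0.2)]
P/P0 = 0.066 * [0.1062638 - 0.02543986] = 0.005334380
P = 2892 * 0.005334380 = 15.427 MW

15.427


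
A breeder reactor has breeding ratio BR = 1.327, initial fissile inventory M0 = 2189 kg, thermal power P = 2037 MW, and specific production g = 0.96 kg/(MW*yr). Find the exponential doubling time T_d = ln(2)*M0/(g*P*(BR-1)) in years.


Breeding gain G = BR - 1 = 1.327 - 1 = 0.327
Fissile production rate = g * P * G = 0.96 * 2037 * 0.327 = 639.45504 kg/yr
T_d = ln(2) * M0 / (g * P * G)
T_d = ln(2) * 2189 / 639.45504 = 2.3728 yr

2.3728


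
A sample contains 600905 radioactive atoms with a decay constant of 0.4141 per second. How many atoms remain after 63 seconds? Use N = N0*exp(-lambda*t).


N = N0 * exp(-lambda * t)
N = 600905 * exp(-0.4141 * 63)
N = 2.8106e-06

2.8106e-06


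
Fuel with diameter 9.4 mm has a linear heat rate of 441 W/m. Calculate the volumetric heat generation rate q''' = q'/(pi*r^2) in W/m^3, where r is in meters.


r = D / 2 / 1000 = 9.4 / 2 / 1000 = 0.0047 m
q''' = q' / (pi * r^2)
q''' = 441 / (pi * 0.0047^2)
q''' = 6.3547e+06 W/m^3

6.3547e+06


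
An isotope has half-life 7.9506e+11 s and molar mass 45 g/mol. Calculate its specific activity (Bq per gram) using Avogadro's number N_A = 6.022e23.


lambda = ln(2) / t_half = ln(2) / 7.9506e+11 = 8.718174e-13 /s
SA = lambda * N_A / M
SA = 8.718174e-13 * 6.022e23 / 45
SA = 1.1667e+10 Bq/g

1.1667e+10


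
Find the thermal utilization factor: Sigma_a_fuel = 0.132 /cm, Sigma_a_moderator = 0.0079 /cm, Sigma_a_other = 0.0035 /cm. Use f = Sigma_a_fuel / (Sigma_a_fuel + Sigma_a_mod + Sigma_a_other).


f = Sigma_a_fuel / (Sigma_a_fuel + Sigma_a_mod + Sigma_a_other)
f = 0.132 / (0.132 + 0.0079 + 0.0035)
f = 0.92050

0.92050


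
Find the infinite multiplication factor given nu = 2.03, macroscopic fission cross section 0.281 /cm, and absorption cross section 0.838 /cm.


k_inf = nu * Sigma_f / Sigma_a
k_inf = 2.03 * 0.281 / 0.838
k_inf = 0.68070

0.68070


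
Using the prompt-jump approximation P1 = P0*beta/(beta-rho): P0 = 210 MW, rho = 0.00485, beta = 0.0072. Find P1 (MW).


P1/P0 = beta / (beta - rho)
P1/P0 = 0.0072 / (0.0072 - 0.00485) = 3.063830
P1 = 210 * 3.063830 = 643.40 MW

643.40


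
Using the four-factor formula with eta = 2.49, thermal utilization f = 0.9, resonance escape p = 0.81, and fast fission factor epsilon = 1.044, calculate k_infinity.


k_inf = eta * f * p * epsilon
k_inf = 2.49 * 0.9 * 0.81 * 1.044
k_inf = 1.8951

1.8951


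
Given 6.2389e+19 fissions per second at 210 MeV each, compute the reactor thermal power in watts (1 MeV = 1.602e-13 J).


P = fission_rate * E_MeV * 1.602e-13
P = 6.2389e+19 * 210 * 1.602e-13
P = 2.0989e+09 W

2.0989e+09


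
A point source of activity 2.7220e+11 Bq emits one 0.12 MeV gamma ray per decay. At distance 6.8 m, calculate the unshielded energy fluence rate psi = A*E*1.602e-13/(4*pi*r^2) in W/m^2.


psi = A * E * 1.602e-13 / (4*pi*r^2)
psi = 2.7220e+11 * 0.12 * 1.602e-13 / (4*pi*6.8^2)
psi = 9.0054e-06 W/m^2

9.0054e-06


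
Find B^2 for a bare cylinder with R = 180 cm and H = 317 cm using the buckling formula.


B^2 = (2.405/R)^2 + (pi/H)^2
B^2 = (2.405/180)^2 + (pi/317)^2
B^2 = 2.7674e-04 /cm^2

2.7674e-04


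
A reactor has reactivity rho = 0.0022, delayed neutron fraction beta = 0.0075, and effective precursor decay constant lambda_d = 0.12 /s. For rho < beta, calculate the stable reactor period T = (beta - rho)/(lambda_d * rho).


T = (beta - rho) / (lambda_d * rho)
T = (0.0075 - 0.0022) / (0.12 * 0.0022)
T = 20.076 s

20.076


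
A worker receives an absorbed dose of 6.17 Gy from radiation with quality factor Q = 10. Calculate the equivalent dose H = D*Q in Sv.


H = D * Q
H = 6.17 * 10
H = 61.700 Sv

61.700


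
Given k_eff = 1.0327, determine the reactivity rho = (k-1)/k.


rho = (k_eff - 1) / k_eff
rho = (1.0327 - 1) / 1.0327
rho = 0.031665

0.031665


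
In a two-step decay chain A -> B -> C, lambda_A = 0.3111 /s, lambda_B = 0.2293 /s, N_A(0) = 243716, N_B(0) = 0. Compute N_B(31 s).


N_B(t) = lambda_A * N_A0 / (lambda_B - lambda_A) * [exp(-lambda_A*t) - exp(-lambda_B*t)]
exp(-0.3111*31) = 6.480680e-05; exp(-0.2293*31) = 8.182849e-04
N_B = 0.3111 * 243716 / (0.2293 - 0.3111) * (6.480680e-05 - 8.182849e-04)
N_B = 698.40

698.40


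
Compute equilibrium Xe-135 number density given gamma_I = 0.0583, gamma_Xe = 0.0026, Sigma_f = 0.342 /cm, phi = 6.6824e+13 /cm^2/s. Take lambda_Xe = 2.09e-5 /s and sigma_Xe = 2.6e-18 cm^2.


Xe_eq = (gamma_I + gamma_Xe) * Sigma_f * phi / (lambda_Xe + sigma_Xe * phi)
Numerator = (0.0583 + 0.0026) * 0.342 * 6.6824e+13 = 1.391797e+12
Denominator = 2.09e-5 + 2.6e-18 * 6.6824e+13 = 1.946424e-04
Xe_eq = 1.391797e+12 / 1.946424e-04 = 7.1505e+15 /cm^3

7.1505e+15


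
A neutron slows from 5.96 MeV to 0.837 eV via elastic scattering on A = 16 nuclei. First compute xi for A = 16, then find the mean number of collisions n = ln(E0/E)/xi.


xi = 1 + (A-1)^2/(2A)*ln((A-1)/(A+1)) = 0.1199467 (for A = 16)
n = ln(E0/E) / xi
n = ln(5.96e6 / 0.837) / 0.1199467
n = ln(7.120669e+06) / 0.1199467 = 131.55

131.55


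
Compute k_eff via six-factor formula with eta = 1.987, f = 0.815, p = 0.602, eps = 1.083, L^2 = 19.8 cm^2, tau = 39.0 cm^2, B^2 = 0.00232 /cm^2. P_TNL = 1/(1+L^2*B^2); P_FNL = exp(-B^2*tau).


k_inf = eta*f*p*eps = 1.987*0.815*0.602*1.083 = 1.055797
P_TNL = 1/(1 + L^2*B^2) = 1/(1 + 19.8*0.00232) = 0.9560814
P_FNL = exp(-B^2*tau) = exp(-0.00232*39.0) = 0.9134926
k_eff = k_inf * P_TNL * P_FNL = 1.055797 * 0.9560814 * 0.9134926
k_eff = 0.92210

0.92210


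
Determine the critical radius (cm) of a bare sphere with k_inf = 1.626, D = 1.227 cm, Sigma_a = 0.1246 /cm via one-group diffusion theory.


L^2 = D / Sigma_a = 1.227 / 0.1246 = 9.847512 cm^2
B_m^2 = (k_inf - 1) / L^2 = (1.626 - 1) / 9.847512 = 0.06356936 /cm^2
For a bare sphere: B_g = pi/R, so R_c = pi / sqrt(B_m^2)
R_c = pi / sqrt(0.06356936) = 12.460 cm

12.460


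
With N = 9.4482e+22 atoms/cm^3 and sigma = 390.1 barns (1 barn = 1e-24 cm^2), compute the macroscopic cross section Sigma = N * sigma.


Sigma = N * sigma_barns * 1e-24
Sigma = 9.4482e+22 * 390.1 * 1e-24
Sigma = 36.857 /cm

36.857


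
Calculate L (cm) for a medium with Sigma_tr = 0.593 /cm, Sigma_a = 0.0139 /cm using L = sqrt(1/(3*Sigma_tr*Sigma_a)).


D = 1 / (3 * Sigma_tr) = 1 / (3 * 0.593) = 0.5621135 cm
L = sqrt(D / Sigma_a)
L = sqrt(0.5621135 / 0.0139)
L = 6.3592 cm

6.3592


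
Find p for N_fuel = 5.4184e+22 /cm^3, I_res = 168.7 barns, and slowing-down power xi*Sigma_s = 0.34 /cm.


p = exp(-N * I * 1e-24 / (xi*Sigma_s))
p = exp(-5.4184e+22 * 168.7 * 1e-24 / 0.34)
p = 2.1090e-12

2.1090e-12


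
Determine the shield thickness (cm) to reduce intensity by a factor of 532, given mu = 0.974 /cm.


x = ln(factor) / mu
x = ln(532) / 0.974
x = 6.4442 cm

6.4442


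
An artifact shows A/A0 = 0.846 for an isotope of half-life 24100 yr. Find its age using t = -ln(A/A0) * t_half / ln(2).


lambda = ln(2) / t_half = ln(2) / 24100 = 2.876129e-05 /yr
t = -ln(A/A0) / lambda
t = -ln(0.846) / 2.876129e-05
t = 5814.6 yr

5814.6


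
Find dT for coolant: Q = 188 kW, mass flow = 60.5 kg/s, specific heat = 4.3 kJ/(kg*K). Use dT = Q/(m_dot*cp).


dT = Q / (m_dot * cp)
dT = 188 / (60.5 * 4.3)
dT = 0.72266 C

0.72266


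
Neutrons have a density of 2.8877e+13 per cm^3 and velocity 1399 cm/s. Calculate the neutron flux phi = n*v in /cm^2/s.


phi = n * v
phi = 2.8877e+13 * 1399
phi = 4.0399e+16 /cm^2/s

4.0399e+16


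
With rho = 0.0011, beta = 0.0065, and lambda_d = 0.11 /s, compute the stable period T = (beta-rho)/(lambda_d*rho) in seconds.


T = (beta - rho) / (lambda_d * rho)
T = (0.0065 - 0.0011) / (0.11 * 0.0011)
T = 44.628 s

44.628


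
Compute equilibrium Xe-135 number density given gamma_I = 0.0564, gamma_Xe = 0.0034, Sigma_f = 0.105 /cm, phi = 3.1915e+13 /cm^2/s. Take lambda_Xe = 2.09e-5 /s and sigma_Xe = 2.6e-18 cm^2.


Xe_eq = (gamma_I + gamma_Xe) * Sigma_f * phi / (lambda_Xe + sigma_Xe * phi)
Numerator = (0.0564 + 0.0034) * 0.105 * 3.1915e+13 = 2.003943e+11
Denominator = 2.09e-5 + 2.6e-18 * 3.1915e+13 = 1.038790e-04
Xe_eq = 2.003943e+11 / 1.038790e-04 = 1.9291e+15 /cm^3

1.9291e+15


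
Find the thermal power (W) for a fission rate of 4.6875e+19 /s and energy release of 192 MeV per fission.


P = fission_rate * E_MeV * 1.602e-13
P = 4.6875e+19 * 192 * 1.602e-13
P = 1.4418e+09 W

1.4418e+09


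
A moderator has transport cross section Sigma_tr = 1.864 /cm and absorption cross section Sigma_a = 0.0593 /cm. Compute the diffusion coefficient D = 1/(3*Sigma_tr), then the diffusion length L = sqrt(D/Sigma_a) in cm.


D = 1 / (3 * Sigma_tr) = 1 / (3 * 1.864) = 0.1788269 cm
L = sqrt(D / Sigma_a)
L = sqrt(0.1788269 / 0.0593)
L = 1.7366 cm

1.7366


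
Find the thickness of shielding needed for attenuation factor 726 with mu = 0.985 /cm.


x = ln(factor) / mu
x = ln(726) / 0.985
x = 6.6879 cm

6.6879


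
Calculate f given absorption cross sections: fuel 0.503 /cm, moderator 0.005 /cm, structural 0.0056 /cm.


f = Sigma_a_fuel / (Sigma_a_fuel + Sigma_a_mod + Sigma_a_other)
f = 0.503 / (0.503 + 0.005 + 0.0056)
f = 0.97936

0.97936


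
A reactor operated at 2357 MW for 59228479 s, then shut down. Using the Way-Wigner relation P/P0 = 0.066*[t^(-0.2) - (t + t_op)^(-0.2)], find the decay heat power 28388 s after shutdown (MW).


P/P0 = 0.066 * [t^(-0.2) - (t + t_op)^(-0.2)]
P/P0 = 0.066 * [28388^(-0.2) - (28388 + 59228479)^(-0.2)]
P/P0 = 0.066 * [0.1286391 - 0.02789024] = 0.006649425
P = 2357 * 0.006649425 = 15.673 MW

15.673


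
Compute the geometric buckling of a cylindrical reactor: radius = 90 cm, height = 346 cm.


B^2 = (2.405/R)^2 + (pi/H)^2
B^2 = (2.405/90)^2 + (pi/346)^2
B^2 = 7.9652e-04 /cm^2

7.9652e-04


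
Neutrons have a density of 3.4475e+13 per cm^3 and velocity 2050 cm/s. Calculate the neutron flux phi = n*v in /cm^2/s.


phi = n * v
phi = 3.4475e+13 * 2050
phi = 7.0674e+16 /cm^2/s

7.0674e+16


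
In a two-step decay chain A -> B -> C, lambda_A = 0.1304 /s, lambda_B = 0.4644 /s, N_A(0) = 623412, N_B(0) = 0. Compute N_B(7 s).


N_B(t) = lambda_A * N_A0 / (lambda_B - lambda_A) * [exp(-lambda_A*t) - exp(-lambda_B*t)]
exp(-0.1304*7) = 0.4013987; exp(-0.4644*7) = 0.03874320
N_B = 0.1304 * 623412 / (0.4644 - 0.1304) * (0.4013987 - 0.03874320)
N_B = 88267

88267


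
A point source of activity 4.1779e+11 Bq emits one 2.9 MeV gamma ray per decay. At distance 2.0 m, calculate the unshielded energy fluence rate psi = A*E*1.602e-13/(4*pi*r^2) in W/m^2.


psi = A * E * 1.602e-13 / (4*pi*r^2)
psi = 4.1779e+11 * 2.9 * 1.602e-13 / (4*pi*2.0^2)
psi = 0.0038614 W/m^2

0.0038614


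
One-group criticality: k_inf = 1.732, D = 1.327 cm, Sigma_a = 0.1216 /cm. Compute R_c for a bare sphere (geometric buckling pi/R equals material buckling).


L^2 = D / Sigma_a = 1.327 / 0.1216 = 10.91283 cm^2
B_m^2 = (k_inf - 1) / L^2 = (1.732 - 1) / 10.91283 = 0.06707701 /cm^2
For a bare sphere: B_g = pi/R, so R_c = pi / sqrt(B_m^2)
R_c = pi / sqrt(0.06707701) = 12.130 cm

12.130


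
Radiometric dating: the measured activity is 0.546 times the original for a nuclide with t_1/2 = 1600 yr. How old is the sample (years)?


lambda = ln(2) / t_half = ln(2) / 1600 = 4.332170e-04 /yr
t = -ln(A/A0) / lambda
t = -ln(0.546) / 4.332170e-04
t = 1396.8 yr

1396.8


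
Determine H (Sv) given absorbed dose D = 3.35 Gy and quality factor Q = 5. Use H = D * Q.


H = D * Q
H = 3.35 * 5
H = 16.750 Sv

16.750


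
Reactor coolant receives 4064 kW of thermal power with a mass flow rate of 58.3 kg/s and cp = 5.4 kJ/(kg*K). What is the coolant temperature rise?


dT = Q / (m_dot * cp)
dT = 4064 / (58.3 * 5.4)
dT = 12.909 C

12.909


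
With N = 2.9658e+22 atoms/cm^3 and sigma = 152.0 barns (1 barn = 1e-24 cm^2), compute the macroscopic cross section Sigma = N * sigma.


Sigma = N * sigma_barns * 1e-24
Sigma = 2.9658e+22 * 152.0 * 1e-24
Sigma = 4.5080 /cm

4.5080


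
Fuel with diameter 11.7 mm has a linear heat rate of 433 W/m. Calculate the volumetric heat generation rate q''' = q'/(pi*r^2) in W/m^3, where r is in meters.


r = D / 2 / 1000 = 11.7 / 2 / 1000 = 0.00585 m
q''' = q' / (pi * r^2)
q''' = 433 / (pi * 0.00585^2)
q''' = 4.0274e+06 W/m^3

4.0274e+06


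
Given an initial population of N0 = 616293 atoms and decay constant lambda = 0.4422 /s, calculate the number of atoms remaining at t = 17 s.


N = N0 * exp(-lambda * t)
N = 616293 * exp(-0.4422 * 17)
N = 334.98

334.98


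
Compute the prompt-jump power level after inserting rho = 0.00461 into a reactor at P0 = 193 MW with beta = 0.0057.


P1/P0 = beta / (beta - rho)
P1/P0 = 0.0057 / (0.0057 - 0.00461) = 5.229358
P1 = 193 * 5.229358 = 1009.3 MW

1009.3


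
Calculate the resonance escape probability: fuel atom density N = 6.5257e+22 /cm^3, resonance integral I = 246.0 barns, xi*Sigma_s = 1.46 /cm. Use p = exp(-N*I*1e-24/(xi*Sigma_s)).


p = exp(-N * I * 1e-24 / (xi*Sigma_s))
p = exp(-6.5257e+22 * 246.0 * 1e-24 / 1.46)
p = 1.6779e-05

1.6779e-05


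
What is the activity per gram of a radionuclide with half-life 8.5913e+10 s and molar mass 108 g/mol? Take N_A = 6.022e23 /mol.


lambda = ln(2) / t_half = ln(2) / 8.5913e+10 = 8.068013e-12 /s
SA = lambda * N_A / M
SA = 8.068013e-12 * 6.022e23 / 108
SA = 4.4987e+10 Bq/g

4.4987e+10


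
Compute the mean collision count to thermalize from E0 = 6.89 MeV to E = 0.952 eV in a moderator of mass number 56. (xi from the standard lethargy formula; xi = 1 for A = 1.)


xi = 1 + (A-1)^2/(2A)*ln((A-1)/(A+1)) = 0.03529286 (for A = 56)
n = ln(E0/E) / xi
n = ln(6.89e6 / 0.952) / 0.03529286
n = ln(7.237395e+06) / 0.03529286 = 447.53

447.53


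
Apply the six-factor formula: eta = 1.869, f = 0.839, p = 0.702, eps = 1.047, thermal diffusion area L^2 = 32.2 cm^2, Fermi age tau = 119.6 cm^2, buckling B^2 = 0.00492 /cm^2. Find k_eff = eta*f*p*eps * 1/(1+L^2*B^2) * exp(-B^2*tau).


k_inf = eta*f*p*eps = 1.869*0.839*0.702*1.047 = 1.152537
P_TNL = 1/(1 + L^2*B^2) = 1/(1 + 32.2*0.00492) = 0.8632418
P_FNL = exp(-B^2*tau) = exp(-0.00492*119.6) = 0.5551972
k_eff = k_inf * P_TNL * P_FNL = 1.152537 * 0.8632418 * 0.5551972
k_eff = 0.55238

0.55238


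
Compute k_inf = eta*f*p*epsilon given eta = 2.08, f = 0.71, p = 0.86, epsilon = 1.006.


k_inf = eta * f * p * epsilon
k_inf = 2.08 * 0.71 * 0.86 * 1.006
k_inf = 1.2777

1.2777


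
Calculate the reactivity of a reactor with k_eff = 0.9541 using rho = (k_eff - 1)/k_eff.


rho = (k_eff - 1) / k_eff
rho = (0.9541 - 1) / 0.9541
rho = -0.048108

-0.048108


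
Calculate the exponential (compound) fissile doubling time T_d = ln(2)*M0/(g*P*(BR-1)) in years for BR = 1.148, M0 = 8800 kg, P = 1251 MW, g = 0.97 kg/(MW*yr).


Breeding gain G = BR - 1 = 1.148 - 1 = 0.148
Fissile production rate = g * P * G = 0.97 * 1251 * 0.148 = 179.59356 kg/yr
T_d = ln(2) * M0 / (g * P * G)
T_d = ln(2) * 8800 / 179.59356 = 33.964 yr

33.964


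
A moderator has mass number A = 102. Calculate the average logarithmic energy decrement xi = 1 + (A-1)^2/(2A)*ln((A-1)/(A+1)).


xi = 1 + (A-1)^2/(2A) * ln((A-1)/(A+1))
xi = 1 + (102-1)^2/(2*102) * ln((102-1)/(102 +1))
xi = 0.019480

0.019480


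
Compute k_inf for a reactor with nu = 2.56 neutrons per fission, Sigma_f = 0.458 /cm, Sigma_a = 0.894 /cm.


k_inf = nu * Sigma_f / Sigma_a
k_inf = 2.56 * 0.458 / 0.894
k_inf = 1.3115

1.3115


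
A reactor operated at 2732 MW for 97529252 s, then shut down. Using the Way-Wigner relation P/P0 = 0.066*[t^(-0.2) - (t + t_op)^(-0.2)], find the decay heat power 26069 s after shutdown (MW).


P/P0 = 0.066 * [t^(-0.2) - (t + t_op)^(-0.2)]
P/P0 = 0.066 * [26069^(-0.2) - (26069 + 97529252)^(-0.2)]
P/P0 = 0.066 * [0.1308504 - 0.02524351] = 0.006970055
P = 2732 * 0.006970055 = 19.042 MW

19.042


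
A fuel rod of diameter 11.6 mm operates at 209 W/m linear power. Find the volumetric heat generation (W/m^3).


r = D / 2 / 1000 = 11.6 / 2 / 1000 = 0.0058 m
q''' = q' / (pi * r^2)
q''' = 209 / (pi * 0.0058^2)
q''' = 1.9776e+06 W/m^3

1.9776e+06


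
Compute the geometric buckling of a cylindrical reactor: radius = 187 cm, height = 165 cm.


B^2 = (2.405/R)^2 + (pi/H)^2
B^2 = (2.405/187)^2 + (pi/165)^2
B^2 = 5.2792e-04 /cm^2

5.2792e-04


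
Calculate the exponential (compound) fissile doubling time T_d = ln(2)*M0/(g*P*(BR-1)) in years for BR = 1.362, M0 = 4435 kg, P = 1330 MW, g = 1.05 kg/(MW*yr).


Breeding gain G = BR - 1 = 1.362 - 1 = 0.362
Fissile production rate = g * P * G = 1.05 * 1330 * 0.362 = 505.533 kg/yr
T_d = ln(2) * M0 / (g * P * G)
T_d = ln(2) * 4435 / 505.533 = 6.0809 yr

6.0809


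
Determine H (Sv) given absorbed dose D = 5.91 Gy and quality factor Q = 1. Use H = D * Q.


H = D * Q
H = 5.91 * 1
H = 5.9100 Sv

5.9100


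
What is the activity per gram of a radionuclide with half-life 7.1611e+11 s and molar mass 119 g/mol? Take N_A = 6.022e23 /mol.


lambda = ln(2) / t_half = ln(2) / 7.1611e+11 = 9.679339e-13 /s
SA = lambda * N_A / M
SA = 9.679339e-13 * 6.022e23 / 119
SA = 4.8982e+09 Bq/g

4.8982e+09


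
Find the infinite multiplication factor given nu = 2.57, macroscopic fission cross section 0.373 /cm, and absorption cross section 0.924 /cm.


k_inf = nu * Sigma_f / Sigma_a
k_inf = 2.57 * 0.373 / 0.924
k_inf = 1.0375

1.0375


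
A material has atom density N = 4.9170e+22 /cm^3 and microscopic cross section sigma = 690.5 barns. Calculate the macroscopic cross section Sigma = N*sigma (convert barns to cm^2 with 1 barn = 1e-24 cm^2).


Sigma = N * sigma_barns * 1e-24
Sigma = 4.9170e+22 * 690.5 * 1e-24
Sigma = 33.952 /cm

33.952


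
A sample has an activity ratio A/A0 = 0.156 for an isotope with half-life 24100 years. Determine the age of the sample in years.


lambda = ln(2) / t_half = ln(2) / 24100 = 2.876129e-05 /yr
t = -ln(A/A0) / lambda
t = -ln(0.156) / 2.876129e-05
t = 64597 yr

64597


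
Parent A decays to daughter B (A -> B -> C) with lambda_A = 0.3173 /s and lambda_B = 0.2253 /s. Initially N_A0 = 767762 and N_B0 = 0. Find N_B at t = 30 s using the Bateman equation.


N_B(t) = lambda_A * N_A0 / (lambda_B - lambda_A) * [exp(-lambda_A*t) - exp(-lambda_B*t)]
exp(-0.3173*30) = 7.344307e-05; exp(-0.2253*30) = 0.001160389
N_B = 0.3173 * 767762 / (0.2253 - 0.3173) * (7.344307e-05 - 0.001160389)
N_B = 2878.2

2878.2


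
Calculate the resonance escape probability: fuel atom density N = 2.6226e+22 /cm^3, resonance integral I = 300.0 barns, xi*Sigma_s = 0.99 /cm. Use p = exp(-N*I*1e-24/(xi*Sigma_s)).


p = exp(-N * I * 1e-24 / (xi*Sigma_s))
p = exp(-2.6226e+22 * 300.0 * 1e-24 / 0.99)
p = 3.5363e-04

3.5363e-04


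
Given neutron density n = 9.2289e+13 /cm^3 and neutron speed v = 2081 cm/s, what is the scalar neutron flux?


phi = n * v
phi = 9.2289e+13 * 2081
phi = 1.9205e+17 /cm^2/s

1.9205e+17


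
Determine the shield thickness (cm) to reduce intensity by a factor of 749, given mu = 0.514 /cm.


x = ln(factor) / mu
x = ln(749) / 0.514
x = 12.877 cm

12.877


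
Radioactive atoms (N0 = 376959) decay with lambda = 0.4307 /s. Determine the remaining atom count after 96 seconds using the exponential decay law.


N = N0 * exp(-lambda * t)
N = 376959 * exp(-0.4307 * 96)
N = 4.1633e-13

4.1633e-13


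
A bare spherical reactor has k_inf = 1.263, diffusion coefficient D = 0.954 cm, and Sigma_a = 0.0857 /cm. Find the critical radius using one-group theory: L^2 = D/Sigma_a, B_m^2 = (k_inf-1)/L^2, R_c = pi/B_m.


L^2 = D / Sigma_a = 0.954 / 0.0857 = 11.13186 cm^2
B_m^2 = (k_inf - 1) / L^2 = (1.263 - 1) / 11.13186 = 0.02362588 /cm^2
For a bare sphere: B_g = pi/R, so R_c = pi / sqrt(B_m^2)
R_c = pi / sqrt(0.02362588) = 20.439 cm

20.439


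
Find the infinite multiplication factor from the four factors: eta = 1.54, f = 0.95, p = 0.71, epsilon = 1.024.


k_inf = eta * f * p * epsilon
k_inf = 1.54 * 0.95 * 0.71 * 1.024
k_inf = 1.0637

1.0637


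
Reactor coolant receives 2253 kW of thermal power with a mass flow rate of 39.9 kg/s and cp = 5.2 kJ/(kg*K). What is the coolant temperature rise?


dT = Q / (m_dot * cp)
dT = 2253 / (39.9 * 5.2)
dT = 10.859 C

10.859


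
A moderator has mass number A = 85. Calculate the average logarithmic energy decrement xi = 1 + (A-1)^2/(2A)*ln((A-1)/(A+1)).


xi = 1 + (A-1)^2/(2A) * ln((A-1)/(A+1))
xi = 1 + (85-1)^2/(2*85) * ln((85-1)/(85 +1))
xi = 0.023346

0.023346


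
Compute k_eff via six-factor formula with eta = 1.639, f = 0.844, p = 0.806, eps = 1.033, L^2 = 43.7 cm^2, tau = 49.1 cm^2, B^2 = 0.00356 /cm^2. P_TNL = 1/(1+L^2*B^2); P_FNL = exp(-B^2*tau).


k_inf = eta*f*p*eps = 1.639*0.844*0.806*1.033 = 1.151746
P_TNL = 1/(1 + L^2*B^2) = 1/(1 + 43.7*0.00356) = 0.8653723
P_FNL = exp(-B^2*tau) = exp(-0.00356*49.1) = 0.8396283
k_eff = k_inf * P_TNL * P_FNL = 1.151746 * 0.8653723 * 0.8396283
k_eff = 0.83685

0.83685


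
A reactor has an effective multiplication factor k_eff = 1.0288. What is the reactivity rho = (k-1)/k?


rho = (k_eff - 1) / k_eff
rho = (1.0288 - 1) / 1.0288
rho = 0.027994

0.027994


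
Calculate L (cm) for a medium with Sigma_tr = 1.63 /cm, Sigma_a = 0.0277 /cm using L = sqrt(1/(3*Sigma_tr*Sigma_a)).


D = 1 / (3 * Sigma_tr) = 1 / (3 * 1.63) = 0.2044990 cm
L = sqrt(D / Sigma_a)
L = sqrt(0.2044990 / 0.0277)
L = 2.7171 cm

2.7171


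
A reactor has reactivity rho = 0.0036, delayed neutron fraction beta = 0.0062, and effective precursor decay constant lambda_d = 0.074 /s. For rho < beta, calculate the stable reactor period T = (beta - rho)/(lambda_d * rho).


T = (beta - rho) / (lambda_d * rho)
T = (0.0062 - 0.0036) / (0.074 * 0.0036)
T = 9.7598 s

9.7598
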